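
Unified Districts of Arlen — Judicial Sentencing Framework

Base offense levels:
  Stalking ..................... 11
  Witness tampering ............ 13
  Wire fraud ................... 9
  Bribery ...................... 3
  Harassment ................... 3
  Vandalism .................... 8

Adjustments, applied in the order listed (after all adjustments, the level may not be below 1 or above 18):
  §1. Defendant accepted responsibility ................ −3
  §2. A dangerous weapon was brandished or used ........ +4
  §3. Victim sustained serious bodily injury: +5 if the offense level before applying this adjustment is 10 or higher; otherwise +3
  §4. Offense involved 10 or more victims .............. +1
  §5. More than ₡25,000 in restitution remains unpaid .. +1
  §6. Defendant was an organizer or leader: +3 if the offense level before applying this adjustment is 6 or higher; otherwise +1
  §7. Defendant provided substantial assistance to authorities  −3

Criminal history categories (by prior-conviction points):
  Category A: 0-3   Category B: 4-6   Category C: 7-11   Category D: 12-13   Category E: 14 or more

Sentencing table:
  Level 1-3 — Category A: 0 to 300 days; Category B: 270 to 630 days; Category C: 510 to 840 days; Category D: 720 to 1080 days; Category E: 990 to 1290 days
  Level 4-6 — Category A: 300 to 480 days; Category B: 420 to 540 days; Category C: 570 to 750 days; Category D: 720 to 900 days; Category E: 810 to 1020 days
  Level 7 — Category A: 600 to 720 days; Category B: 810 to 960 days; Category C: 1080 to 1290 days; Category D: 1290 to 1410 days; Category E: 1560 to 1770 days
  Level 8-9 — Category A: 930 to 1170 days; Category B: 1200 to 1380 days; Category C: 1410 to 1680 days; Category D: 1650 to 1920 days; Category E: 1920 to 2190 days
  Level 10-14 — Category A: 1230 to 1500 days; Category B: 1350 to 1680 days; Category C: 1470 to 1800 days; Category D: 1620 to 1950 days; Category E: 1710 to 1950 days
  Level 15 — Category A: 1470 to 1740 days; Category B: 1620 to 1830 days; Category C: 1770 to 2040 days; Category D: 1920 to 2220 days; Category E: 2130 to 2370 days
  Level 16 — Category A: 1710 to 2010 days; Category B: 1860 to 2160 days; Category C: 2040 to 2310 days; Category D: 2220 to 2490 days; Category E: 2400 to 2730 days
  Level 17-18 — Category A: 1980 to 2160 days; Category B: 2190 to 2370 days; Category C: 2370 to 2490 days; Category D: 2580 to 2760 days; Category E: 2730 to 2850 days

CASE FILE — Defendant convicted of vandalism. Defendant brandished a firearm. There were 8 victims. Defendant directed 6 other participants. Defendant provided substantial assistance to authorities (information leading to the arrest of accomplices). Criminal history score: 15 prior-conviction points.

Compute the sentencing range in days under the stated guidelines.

Base offense level for vandalism: 8.
§2 applies: 8 + 4 = 12.
§3 does not apply.
§4 does not apply.
§6 applies (level before this adjustment is 12 ≥ 6, so +3): 12 + 3 = 15.
§7 applies: 15 − 3 = 12.
Final offense level: 12.
Criminal history: 15 prior points → Category E (14+).
Level 12 falls in the 10-14 band.
Grid: Level 10-14 × Category E = 1710-1950 days.

1710-1950 days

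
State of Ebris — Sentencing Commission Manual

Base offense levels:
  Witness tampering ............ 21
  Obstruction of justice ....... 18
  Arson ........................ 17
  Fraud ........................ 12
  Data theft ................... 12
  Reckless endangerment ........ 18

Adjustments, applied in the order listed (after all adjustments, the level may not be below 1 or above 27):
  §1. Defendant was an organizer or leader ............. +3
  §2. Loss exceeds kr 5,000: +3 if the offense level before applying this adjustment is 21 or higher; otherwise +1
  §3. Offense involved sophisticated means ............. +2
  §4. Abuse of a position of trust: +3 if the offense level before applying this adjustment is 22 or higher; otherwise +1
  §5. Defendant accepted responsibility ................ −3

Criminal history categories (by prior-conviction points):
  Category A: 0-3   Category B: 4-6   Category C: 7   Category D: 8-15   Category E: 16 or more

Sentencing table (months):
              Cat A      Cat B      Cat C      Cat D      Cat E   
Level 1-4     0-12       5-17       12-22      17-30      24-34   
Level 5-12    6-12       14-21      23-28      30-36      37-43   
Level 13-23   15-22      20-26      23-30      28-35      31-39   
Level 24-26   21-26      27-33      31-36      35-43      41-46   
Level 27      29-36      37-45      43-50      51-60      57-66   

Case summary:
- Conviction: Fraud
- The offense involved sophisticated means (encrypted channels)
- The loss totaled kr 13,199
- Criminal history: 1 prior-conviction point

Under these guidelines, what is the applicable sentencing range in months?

Base offense level for fraud: 12.
§2 applies (level before this adjustment is 12 < 21, so +1): 12 + 1 = 13.
§3 applies: 13 + 2 = 15.
Final offense level: 15.
Criminal history: 1 prior point → Category A (0-3).
Level 15 falls in the 13-23 band.
Grid: Level 13-23 × Category A = 15-22 months.

15-22 months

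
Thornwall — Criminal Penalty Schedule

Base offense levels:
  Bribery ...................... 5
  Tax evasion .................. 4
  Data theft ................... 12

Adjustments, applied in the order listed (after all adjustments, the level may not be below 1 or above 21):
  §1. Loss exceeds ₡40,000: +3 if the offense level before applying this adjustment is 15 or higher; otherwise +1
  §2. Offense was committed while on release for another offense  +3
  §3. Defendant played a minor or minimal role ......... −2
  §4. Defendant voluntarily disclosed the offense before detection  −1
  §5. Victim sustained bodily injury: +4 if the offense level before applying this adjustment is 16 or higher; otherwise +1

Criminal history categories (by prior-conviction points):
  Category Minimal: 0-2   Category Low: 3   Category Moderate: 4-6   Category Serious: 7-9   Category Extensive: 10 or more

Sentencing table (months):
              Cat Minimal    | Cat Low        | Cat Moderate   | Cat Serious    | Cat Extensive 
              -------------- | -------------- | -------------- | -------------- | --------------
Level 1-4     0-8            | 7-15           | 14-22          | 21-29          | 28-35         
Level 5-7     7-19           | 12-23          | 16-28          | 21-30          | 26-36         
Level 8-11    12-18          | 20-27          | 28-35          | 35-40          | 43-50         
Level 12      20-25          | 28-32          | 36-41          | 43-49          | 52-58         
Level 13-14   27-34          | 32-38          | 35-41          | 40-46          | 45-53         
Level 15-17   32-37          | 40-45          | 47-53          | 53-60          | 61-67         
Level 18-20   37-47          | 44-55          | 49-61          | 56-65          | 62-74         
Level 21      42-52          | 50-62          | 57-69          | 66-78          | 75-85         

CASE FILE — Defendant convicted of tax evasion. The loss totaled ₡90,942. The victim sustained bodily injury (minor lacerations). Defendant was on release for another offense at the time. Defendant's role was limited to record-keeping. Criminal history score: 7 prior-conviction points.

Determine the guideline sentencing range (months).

Base offense level for tax evasion: 4.
§1 applies (level before this adjustment is 4 < 15, so +1): 4 + 1 = 5.
§2 applies: 5 + 3 = 8.
§3 applies: 8 − 2 = 6.
§4 does not apply.
§5 applies (level before this adjustment is 6 < 16, so +1): 6 + 1 = 7.
Final offense level: 7.
Criminal history: 7 prior points → Category Serious (7-9).
Level 7 falls in the 5-7 band.
Grid: Level 5-7 × Category Serious = 21-30 months.

21-30 months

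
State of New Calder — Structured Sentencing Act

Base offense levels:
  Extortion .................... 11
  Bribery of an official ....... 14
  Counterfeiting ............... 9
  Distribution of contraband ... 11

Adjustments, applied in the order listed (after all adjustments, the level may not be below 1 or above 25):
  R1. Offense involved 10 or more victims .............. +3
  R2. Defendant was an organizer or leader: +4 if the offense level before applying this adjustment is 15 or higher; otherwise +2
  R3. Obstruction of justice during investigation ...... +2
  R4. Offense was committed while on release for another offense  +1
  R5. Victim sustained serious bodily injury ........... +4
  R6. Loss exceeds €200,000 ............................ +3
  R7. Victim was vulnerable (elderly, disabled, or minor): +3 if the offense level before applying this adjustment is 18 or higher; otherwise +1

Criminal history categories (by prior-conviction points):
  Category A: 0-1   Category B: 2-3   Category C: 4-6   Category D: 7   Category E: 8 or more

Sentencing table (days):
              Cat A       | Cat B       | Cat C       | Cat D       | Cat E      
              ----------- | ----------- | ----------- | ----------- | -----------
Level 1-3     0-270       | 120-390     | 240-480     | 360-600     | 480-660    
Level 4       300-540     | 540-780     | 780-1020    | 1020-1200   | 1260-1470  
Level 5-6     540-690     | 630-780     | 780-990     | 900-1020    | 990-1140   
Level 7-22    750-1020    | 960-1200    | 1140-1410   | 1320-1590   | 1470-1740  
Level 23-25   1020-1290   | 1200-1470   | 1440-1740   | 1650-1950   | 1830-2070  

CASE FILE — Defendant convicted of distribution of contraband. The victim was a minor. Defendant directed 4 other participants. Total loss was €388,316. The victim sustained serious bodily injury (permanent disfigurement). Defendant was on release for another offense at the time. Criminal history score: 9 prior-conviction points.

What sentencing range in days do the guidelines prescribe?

Base offense level for distribution of contraband: 11.
R1 does not apply.
R2 applies (level before this adjustment is 11 < 15, so +2): 11 + 2 = 13.
R3 does not apply.
R4 applies: 13 + 1 = 14.
R5 applies: 14 + 4 = 18.
R6 applies: 18 + 3 = 21.
R7 applies (level before this adjustment is 21 ≥ 18, so +3): 21 + 3 = 24.
Final offense level: 24.
Criminal history: 9 prior points → Category E (8+).
Level 24 falls in the 23-25 band.
Grid: Level 23-25 × Category E = 1830-2070 days.

1830-2070 days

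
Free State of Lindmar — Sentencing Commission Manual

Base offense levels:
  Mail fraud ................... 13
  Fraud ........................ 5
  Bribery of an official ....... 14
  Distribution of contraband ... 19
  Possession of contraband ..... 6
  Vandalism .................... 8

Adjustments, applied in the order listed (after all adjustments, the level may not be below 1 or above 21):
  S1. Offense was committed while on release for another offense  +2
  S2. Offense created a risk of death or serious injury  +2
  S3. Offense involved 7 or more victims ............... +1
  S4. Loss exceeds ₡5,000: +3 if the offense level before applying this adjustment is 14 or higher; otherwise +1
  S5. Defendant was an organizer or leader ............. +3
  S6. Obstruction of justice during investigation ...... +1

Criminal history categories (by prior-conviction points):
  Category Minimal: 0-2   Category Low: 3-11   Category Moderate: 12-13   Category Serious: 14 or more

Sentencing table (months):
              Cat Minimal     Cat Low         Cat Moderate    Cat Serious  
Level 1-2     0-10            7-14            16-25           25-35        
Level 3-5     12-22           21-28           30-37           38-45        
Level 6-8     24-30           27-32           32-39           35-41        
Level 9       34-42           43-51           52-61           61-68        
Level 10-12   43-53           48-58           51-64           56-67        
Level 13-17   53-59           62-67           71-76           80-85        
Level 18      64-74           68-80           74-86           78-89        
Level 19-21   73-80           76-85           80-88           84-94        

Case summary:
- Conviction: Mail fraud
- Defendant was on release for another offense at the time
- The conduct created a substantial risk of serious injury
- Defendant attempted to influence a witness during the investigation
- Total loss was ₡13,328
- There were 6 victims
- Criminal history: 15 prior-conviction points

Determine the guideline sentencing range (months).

84-94 months

Base offense level for mail fraud: 13.
S1 applies: 13 + 2 = 15.
S2 applies: 15 + 2 = 17.
S4 applies (level before this adjustment is 17 ≥ 14, so +3): 17 + 3 = 20.
S5 does not apply.
S6 applies: 20 + 1 = 21.
Final offense level: 21.
Criminal history: 15 prior points → Category Serious (14+).
Level 21 falls in the 19-21 band.
Grid: Level 19-21 × Category Serious = 84-94 months.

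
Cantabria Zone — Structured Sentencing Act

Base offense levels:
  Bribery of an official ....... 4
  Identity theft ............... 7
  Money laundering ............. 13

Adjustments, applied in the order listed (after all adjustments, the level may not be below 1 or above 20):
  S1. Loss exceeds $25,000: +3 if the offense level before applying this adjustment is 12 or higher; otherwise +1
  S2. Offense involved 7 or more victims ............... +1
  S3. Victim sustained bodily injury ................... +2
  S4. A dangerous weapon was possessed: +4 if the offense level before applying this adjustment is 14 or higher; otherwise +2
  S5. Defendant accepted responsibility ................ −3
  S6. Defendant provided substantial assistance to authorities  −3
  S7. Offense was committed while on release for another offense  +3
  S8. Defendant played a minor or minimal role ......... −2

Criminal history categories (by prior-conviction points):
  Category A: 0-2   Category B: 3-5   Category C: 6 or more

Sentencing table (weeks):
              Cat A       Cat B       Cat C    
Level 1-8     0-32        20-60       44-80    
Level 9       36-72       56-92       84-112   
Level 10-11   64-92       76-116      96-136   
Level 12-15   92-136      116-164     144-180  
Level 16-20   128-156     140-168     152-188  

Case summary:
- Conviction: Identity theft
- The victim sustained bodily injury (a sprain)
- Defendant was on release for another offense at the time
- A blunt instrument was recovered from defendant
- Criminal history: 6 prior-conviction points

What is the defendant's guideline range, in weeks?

144-180 weeks

Base offense level for identity theft: 7.
S1 does not apply.
S3 applies: 7 + 2 = 9.
S4 applies (level before this adjustment is 9 < 14, so +2): 9 + 2 = 11.
S5 does not apply.
S6 does not apply.
S7 applies: 11 + 3 = 14.
Final offense level: 14.
Criminal history: 6 prior points → Category C (6+).
Level 14 falls in the 12-15 band.
Grid: Level 12-15 × Category C = 144-180 weeks.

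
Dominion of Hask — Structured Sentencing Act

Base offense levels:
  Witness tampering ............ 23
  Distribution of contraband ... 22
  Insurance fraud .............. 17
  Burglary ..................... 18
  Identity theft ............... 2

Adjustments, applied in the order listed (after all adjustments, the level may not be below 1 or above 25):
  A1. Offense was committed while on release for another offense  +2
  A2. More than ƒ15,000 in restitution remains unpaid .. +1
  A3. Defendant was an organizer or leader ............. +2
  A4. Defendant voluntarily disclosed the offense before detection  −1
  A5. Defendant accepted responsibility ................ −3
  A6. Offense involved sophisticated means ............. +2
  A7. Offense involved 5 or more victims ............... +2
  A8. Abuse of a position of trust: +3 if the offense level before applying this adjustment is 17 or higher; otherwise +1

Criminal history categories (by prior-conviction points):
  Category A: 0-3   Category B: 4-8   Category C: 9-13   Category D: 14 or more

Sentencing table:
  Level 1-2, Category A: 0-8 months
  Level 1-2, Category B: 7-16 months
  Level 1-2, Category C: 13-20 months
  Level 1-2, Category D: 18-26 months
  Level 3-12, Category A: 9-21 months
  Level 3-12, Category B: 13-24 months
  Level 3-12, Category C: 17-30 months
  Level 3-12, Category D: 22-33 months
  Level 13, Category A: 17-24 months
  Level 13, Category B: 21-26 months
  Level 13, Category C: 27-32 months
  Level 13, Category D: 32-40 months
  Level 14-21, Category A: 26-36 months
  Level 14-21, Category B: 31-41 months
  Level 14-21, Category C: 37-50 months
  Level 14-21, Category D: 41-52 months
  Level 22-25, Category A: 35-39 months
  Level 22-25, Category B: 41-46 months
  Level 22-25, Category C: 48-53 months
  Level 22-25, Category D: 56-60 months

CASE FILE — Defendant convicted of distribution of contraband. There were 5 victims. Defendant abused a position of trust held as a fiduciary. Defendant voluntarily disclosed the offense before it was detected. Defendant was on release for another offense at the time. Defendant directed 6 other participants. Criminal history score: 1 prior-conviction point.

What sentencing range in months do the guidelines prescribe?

35-39 months

Base offense level for distribution of contraband: 22.
A1 applies: 22 + 2 = 24.
A3 applies: 24 + 2 = 26.
A4 applies: 26 − 1 = 25.
A5 does not apply.
A7 applies: 25 + 2 = 27.
A8 applies (level before this adjustment is 27 ≥ 17, so +3): 27 + 3 = 30.
Level 30 exceeds the maximum of 25; capped at 25.
Final offense level: 25.
Criminal history: 1 prior point → Category A (0-3).
Level 25 falls in the 22-25 band.
Grid: Level 22-25 × Category A = 35-39 months.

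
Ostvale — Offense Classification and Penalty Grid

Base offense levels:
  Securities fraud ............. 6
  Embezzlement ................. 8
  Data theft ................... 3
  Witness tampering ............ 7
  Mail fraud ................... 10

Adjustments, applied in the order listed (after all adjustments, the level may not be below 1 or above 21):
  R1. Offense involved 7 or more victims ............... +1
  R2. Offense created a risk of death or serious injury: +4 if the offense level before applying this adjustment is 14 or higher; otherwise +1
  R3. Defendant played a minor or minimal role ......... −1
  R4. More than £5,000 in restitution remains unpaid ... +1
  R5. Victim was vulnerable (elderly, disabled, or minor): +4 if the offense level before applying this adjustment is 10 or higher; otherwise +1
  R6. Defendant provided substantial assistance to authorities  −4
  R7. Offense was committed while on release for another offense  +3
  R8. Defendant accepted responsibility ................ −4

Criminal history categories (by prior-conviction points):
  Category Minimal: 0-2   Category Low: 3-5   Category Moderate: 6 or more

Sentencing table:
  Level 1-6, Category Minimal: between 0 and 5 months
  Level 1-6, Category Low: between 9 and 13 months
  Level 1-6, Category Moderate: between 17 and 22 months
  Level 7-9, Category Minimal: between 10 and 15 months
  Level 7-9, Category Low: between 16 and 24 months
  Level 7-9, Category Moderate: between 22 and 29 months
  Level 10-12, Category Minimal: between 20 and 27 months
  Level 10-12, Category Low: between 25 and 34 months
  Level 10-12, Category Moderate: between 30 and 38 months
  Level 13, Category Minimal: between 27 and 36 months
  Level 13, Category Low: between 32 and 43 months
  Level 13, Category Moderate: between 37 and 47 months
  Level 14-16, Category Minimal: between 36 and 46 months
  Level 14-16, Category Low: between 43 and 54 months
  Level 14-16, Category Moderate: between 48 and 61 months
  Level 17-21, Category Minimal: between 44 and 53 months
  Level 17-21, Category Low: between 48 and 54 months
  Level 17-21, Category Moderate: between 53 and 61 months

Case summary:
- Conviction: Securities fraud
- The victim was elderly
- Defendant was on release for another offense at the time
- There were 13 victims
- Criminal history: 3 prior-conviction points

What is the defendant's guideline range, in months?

Base offense level for securities fraud: 6.
R1 applies: 6 + 1 = 7.
R3 does not apply.
R5 applies (level before this adjustment is 7 < 10, so +1): 7 + 1 = 8.
R7 applies: 8 + 3 = 11.
R8 does not apply.
Final offense level: 11.
Criminal history: 3 prior points → Category Low (3-5).
Level 11 falls in the 10-12 band.
Grid: Level 10-12 × Category Low = 25-34 months.

25-34 months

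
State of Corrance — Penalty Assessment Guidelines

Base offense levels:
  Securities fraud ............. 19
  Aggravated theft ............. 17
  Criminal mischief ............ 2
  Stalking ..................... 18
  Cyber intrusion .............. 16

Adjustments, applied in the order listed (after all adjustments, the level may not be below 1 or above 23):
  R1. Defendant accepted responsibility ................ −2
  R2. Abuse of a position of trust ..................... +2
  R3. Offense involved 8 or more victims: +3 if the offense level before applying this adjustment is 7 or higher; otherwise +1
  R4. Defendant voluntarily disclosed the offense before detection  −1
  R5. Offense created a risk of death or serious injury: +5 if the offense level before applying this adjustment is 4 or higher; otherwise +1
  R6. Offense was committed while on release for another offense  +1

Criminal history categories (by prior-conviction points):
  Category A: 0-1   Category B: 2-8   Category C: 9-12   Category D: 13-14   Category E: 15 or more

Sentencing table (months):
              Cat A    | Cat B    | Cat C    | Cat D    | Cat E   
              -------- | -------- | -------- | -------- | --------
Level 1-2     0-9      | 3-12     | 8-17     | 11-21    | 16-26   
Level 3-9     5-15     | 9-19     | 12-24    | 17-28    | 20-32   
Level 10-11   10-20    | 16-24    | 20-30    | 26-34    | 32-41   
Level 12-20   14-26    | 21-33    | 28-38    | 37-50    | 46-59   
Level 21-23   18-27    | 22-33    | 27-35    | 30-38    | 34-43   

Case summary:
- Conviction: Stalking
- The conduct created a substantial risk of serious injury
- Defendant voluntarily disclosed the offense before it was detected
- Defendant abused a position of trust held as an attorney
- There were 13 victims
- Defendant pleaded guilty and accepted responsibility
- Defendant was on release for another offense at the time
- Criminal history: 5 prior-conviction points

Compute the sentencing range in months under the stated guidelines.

22-33 months

Base offense level for stalking: 18.
R1 applies: 18 − 2 = 16.
R2 applies: 16 + 2 = 18.
R3 applies (level before this adjustment is 18 ≥ 7, so +3): 18 + 3 = 21.
R4 applies: 21 − 1 = 20.
R5 applies (level before this adjustment is 20 ≥ 4, so +5): 20 + 5 = 25.
R6 applies: 25 + 1 = 26.
Level 26 exceeds the maximum of 23; capped at 23.
Final offense level: 23.
Criminal history: 5 prior points → Category B (2-8).
Level 23 falls in the 21-23 band.
Grid: Level 21-23 × Category B = 22-33 months.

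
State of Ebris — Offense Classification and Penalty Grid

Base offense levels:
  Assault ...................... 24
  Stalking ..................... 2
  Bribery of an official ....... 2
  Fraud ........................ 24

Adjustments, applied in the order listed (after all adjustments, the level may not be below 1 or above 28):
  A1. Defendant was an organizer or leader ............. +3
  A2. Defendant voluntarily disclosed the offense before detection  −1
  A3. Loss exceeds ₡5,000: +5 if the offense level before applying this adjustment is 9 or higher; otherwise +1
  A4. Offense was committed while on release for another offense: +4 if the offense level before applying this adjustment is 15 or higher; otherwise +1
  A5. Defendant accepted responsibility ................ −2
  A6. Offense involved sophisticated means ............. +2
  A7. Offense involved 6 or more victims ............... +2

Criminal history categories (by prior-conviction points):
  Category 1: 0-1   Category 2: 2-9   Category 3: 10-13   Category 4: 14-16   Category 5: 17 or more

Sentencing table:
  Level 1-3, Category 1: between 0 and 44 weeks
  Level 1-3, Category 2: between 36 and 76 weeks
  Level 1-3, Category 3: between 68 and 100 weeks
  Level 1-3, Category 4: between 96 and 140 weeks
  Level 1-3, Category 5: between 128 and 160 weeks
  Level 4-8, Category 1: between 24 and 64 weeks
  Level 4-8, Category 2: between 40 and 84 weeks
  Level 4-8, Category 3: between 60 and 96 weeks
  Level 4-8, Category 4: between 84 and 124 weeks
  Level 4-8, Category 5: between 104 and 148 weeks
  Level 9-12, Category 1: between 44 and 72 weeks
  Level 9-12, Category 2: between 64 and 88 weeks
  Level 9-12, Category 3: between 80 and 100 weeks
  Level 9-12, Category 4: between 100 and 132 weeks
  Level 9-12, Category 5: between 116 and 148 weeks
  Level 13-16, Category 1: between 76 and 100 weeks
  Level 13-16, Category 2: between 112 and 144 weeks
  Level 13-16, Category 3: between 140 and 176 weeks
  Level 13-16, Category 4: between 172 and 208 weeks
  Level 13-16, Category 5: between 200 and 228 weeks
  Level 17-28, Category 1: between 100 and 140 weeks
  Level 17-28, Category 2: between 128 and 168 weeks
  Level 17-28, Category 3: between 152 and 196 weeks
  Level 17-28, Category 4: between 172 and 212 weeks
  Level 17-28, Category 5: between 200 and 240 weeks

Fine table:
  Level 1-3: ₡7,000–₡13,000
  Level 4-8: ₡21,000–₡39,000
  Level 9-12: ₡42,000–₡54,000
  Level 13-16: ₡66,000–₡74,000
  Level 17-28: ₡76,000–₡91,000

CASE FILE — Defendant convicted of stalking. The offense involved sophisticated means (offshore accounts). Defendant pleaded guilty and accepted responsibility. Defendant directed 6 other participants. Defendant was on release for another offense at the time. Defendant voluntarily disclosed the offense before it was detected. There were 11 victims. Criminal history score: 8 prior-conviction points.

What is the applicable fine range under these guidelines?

₡21,000–₡39,000

Base offense level for stalking: 2.
A1 applies: 2 + 3 = 5.
A2 applies: 5 − 1 = 4.
A4 applies (level before this adjustment is 4 < 15, so +1): 4 + 1 = 5.
A5 applies: 5 − 2 = 3.
A6 applies: 3 + 2 = 5.
A7 applies: 5 + 2 = 7.
Final offense level: 7.
Level 7 falls in the 4-8 band.
Fine table: Level 4-8 → ₡21,000–₡39,000.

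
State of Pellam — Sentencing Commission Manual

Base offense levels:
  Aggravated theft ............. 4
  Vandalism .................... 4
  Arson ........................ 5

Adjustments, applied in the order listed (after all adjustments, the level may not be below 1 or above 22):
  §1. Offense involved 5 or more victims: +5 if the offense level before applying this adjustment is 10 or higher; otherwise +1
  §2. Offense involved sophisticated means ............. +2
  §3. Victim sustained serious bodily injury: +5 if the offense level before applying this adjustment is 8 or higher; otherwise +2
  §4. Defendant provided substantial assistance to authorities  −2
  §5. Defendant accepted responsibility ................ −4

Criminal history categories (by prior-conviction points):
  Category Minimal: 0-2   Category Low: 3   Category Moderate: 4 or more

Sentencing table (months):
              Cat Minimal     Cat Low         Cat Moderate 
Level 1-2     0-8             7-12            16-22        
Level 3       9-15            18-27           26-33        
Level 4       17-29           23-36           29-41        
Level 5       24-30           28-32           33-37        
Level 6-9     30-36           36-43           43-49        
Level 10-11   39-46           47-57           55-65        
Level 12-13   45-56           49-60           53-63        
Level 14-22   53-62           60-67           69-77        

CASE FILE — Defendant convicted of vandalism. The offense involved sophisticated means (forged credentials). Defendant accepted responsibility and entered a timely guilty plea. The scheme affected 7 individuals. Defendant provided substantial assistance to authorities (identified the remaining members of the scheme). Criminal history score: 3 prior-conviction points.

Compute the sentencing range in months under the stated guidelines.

Base offense level for vandalism: 4.
§1 applies (level before this adjustment is 4 < 10, so +1): 4 + 1 = 5.
§2 applies: 5 + 2 = 7.
§4 applies: 7 − 2 = 5.
§5 applies: 5 − 4 = 1.
Final offense level: 1.
Criminal history: 3 prior points → Category Low (3).
Level 1 falls in the 1-2 band.
Grid: Level 1-2 × Category Low = 7-12 months.

7-12 months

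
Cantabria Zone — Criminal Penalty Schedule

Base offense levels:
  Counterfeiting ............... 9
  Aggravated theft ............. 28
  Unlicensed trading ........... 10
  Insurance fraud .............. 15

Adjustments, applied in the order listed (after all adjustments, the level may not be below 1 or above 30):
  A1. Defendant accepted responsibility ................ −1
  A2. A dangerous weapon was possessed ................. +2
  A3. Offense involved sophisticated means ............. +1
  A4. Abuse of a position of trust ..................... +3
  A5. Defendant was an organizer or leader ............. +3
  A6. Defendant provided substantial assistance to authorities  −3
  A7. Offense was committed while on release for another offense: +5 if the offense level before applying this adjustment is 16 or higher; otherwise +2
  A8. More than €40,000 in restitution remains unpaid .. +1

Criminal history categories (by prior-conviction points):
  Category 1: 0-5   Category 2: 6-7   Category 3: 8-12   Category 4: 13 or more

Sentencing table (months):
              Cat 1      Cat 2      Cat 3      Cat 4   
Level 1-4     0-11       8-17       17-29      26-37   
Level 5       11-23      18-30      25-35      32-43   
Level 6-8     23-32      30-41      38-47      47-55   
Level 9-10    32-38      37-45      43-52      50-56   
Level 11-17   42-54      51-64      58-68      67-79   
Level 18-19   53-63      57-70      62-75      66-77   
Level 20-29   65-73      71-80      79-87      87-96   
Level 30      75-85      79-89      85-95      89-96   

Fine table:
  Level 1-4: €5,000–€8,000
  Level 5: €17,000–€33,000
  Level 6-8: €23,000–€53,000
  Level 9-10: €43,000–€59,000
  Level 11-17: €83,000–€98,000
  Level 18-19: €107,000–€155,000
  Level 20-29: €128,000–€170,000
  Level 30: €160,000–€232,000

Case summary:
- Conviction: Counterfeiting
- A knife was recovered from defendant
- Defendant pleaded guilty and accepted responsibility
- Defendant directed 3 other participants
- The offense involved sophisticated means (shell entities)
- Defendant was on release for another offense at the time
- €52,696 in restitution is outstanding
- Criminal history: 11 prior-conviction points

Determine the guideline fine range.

€83,000–€98,000

Base offense level for counterfeiting: 9.
A1 applies: 9 − 1 = 8.
A2 applies: 8 + 2 = 10.
A3 applies: 10 + 1 = 11.
A4 does not apply.
A5 applies: 11 + 3 = 14.
A7 applies (level before this adjustment is 14 < 16, so +2): 14 + 2 = 16.
A8 applies: 16 + 1 = 17.
Final offense level: 17.
Level 17 falls in the 11-17 band.
Fine table: Level 11-17 → €83,000–€98,000.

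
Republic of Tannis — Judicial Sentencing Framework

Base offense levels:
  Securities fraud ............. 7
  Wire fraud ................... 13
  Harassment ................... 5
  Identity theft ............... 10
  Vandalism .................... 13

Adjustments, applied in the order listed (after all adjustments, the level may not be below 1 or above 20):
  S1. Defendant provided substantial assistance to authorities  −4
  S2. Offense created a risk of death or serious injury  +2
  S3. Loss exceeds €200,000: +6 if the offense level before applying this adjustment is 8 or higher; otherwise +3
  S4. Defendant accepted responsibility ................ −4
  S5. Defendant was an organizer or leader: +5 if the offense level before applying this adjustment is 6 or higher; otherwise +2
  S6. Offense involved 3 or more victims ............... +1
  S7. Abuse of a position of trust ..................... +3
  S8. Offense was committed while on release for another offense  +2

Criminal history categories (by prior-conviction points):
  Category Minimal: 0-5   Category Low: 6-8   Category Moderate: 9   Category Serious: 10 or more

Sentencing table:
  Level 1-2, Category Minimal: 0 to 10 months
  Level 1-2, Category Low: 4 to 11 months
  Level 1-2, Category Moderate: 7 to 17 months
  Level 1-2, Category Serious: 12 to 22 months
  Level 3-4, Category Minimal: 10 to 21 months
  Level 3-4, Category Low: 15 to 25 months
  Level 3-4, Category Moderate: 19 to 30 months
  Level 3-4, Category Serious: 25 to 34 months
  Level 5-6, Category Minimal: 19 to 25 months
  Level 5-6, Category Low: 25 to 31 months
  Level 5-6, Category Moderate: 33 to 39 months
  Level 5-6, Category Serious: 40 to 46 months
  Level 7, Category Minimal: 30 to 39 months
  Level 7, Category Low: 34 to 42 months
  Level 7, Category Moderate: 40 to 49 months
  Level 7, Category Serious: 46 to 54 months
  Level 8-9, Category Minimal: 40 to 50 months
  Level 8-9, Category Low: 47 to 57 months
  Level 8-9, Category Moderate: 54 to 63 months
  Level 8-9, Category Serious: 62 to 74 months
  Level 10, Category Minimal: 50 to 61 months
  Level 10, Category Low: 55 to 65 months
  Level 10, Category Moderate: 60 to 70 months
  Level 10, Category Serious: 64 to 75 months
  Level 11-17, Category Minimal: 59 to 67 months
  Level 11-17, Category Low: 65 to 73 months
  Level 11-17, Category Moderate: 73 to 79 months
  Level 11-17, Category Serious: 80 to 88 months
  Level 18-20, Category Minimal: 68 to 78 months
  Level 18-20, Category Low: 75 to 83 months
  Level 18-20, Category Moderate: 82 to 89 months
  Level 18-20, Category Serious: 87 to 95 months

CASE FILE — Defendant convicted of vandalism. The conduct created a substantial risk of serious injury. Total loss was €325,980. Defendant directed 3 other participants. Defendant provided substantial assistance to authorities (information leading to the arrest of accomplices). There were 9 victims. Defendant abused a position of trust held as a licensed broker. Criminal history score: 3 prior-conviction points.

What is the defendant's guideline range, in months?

68-78 months

Base offense level for vandalism: 13.
S1 applies: 13 − 4 = 9.
S2 applies: 9 + 2 = 11.
S3 applies (level before this adjustment is 11 ≥ 8, so +6): 11 + 6 = 17.
S4 does not apply.
S5 applies (level before this adjustment is 17 ≥ 6, so +5): 17 + 5 = 22.
S6 applies: 22 + 1 = 23.
S7 applies: 23 + 3 = 26.
S8 does not apply.
Level 26 exceeds the maximum of 20; capped at 20.
Final offense level: 20.
Criminal history: 3 prior points → Category Minimal (0-5).
Level 20 falls in the 18-20 band.
Grid: Level 18-20 × Category Minimal = 68-78 months.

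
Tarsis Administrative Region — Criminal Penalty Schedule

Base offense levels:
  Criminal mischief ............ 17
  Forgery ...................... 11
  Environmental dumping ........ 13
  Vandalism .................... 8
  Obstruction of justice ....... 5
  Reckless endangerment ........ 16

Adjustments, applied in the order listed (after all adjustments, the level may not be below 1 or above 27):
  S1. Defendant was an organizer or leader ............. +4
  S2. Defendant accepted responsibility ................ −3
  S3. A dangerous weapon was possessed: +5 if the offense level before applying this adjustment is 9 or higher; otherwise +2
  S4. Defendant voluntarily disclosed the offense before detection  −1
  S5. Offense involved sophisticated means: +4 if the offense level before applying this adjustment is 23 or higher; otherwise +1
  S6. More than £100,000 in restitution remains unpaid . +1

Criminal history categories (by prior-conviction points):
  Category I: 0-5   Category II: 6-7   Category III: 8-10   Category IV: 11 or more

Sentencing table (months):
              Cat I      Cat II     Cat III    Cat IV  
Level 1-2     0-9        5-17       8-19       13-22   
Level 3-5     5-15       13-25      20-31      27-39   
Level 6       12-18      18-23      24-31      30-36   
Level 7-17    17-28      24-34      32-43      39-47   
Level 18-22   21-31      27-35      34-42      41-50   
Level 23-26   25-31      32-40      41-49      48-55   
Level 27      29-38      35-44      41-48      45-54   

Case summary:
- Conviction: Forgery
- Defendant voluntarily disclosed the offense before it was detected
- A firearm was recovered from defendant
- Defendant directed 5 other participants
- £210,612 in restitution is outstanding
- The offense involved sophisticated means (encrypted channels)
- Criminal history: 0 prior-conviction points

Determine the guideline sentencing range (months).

21-31 months

Base offense level for forgery: 11.
S1 applies: 11 + 4 = 15.
S2 does not apply.
S3 applies (level before this adjustment is 15 ≥ 9, so +5): 15 + 5 = 20.
S4 applies: 20 − 1 = 19.
S5 applies (level before this adjustment is 19 < 23, so +1): 19 + 1 = 20.
S6 applies: 20 + 1 = 21.
Final offense level: 21.
Criminal history: 0 prior points → Category I (0-5).
Level 21 falls in the 18-22 band.
Grid: Level 18-22 × Category I = 21-31 months.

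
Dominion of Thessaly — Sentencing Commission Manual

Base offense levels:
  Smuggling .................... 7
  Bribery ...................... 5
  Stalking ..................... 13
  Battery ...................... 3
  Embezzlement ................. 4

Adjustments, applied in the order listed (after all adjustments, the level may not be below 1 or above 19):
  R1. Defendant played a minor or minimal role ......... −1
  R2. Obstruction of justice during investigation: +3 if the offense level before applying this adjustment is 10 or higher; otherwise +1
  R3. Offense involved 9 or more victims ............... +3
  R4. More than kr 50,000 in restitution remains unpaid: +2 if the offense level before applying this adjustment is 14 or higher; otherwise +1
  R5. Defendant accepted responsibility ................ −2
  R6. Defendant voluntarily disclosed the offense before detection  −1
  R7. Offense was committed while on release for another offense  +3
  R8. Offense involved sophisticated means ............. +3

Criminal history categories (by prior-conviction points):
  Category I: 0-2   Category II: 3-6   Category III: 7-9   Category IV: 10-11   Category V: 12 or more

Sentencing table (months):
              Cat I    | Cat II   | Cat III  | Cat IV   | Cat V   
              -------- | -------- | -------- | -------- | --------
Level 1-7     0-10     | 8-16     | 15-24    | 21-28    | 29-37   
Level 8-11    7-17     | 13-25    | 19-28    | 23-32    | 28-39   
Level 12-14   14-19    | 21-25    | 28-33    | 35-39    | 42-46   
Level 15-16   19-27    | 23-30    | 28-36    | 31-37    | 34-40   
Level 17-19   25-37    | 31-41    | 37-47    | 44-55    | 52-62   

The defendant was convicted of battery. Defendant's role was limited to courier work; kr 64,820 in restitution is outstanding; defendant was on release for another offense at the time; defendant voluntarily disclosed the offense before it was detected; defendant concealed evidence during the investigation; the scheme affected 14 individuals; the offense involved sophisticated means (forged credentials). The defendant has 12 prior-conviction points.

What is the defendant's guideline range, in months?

42-46 months

Base offense level for battery: 3.
R1 applies: 3 − 1 = 2.
R2 applies (level before this adjustment is 2 < 10, so +1): 2 + 1 = 3.
R3 applies: 3 + 3 = 6.
R4 applies (level before this adjustment is 6 < 14, so +1): 6 + 1 = 7.
R5 does not apply.
R6 applies: 7 − 1 = 6.
R7 applies: 6 + 3 = 9.
R8 applies: 9 + 3 = 12.
Final offense level: 12.
Criminal history: 12 prior points → Category V (12+).
Level 12 falls in the 12-14 band.
Grid: Level 12-14 × Category V = 42-46 months.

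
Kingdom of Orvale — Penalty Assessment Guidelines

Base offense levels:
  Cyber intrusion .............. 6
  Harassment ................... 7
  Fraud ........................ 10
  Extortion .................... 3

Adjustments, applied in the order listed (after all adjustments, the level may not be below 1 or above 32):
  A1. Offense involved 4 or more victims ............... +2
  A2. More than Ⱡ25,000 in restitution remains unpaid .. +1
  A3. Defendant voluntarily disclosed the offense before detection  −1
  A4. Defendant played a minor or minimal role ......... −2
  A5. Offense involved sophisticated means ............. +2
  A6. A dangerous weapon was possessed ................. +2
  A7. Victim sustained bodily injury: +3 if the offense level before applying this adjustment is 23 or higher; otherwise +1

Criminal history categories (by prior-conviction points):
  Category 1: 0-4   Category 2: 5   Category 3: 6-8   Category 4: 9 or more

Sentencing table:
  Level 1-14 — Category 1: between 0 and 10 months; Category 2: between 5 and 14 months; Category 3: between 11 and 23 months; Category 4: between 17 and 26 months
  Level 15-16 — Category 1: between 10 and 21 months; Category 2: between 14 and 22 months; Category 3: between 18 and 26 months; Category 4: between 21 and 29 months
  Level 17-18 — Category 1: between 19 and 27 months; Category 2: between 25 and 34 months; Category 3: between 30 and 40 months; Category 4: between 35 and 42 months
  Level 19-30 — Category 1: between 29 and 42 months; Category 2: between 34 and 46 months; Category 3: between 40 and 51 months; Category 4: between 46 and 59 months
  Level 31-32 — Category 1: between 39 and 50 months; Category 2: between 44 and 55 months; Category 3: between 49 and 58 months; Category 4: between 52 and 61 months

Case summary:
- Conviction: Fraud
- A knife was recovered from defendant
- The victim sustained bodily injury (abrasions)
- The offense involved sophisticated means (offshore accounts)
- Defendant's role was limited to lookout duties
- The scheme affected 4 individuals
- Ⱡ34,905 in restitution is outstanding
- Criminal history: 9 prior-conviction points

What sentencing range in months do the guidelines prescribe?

Base offense level for fraud: 10.
A1 applies: 10 + 2 = 12.
A2 applies: 12 + 1 = 13.
A3 does not apply.
A4 applies: 13 − 2 = 11.
A5 applies: 11 + 2 = 13.
A6 applies: 13 + 2 = 15.
A7 applies (level before this adjustment is 15 < 23, so +1): 15 + 1 = 16.
Final offense level: 16.
Criminal history: 9 prior points → Category 4 (9+).
Level 16 falls in the 15-16 band.
Grid: Level 15-16 × Category 4 = 21-29 months.

21-29 months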